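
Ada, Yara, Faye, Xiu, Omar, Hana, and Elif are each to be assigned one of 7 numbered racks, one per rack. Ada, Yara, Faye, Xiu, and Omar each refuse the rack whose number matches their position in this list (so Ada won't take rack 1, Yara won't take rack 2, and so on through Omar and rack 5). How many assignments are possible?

2428

Let Aᵢ (for 1 ≤ i ≤ 5) be the placements that put person i in their forbidden rack. Any j of these fix j positions, leaving (7−j)! ways to fill the rest, and there are C(5,j) ways to pick which j.
By inclusion–exclusion, the number of valid placements is Σ_{j=0}^{5} (−1)^j C(5,j)·(7−j)!.
Computing: 5040 − 3600 + 1200 − 240 + 30 − 2 = 2428.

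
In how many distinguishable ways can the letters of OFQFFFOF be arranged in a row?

Letter multiplicities in OFQFFFOF: F×5, O×2, Q×1.
Dividing 8! = 40320 by 5!·2! = 240 for the repeated letters gives 168.

168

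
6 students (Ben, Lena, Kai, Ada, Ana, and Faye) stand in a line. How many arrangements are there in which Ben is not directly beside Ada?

480

There are 6! = 720 arrangements in all. If Ben and Ada are adjacent, merging them into one block gives 2·(5)! = 240 arrangements.
So 720 − 240 = 480 arrangements keep them apart.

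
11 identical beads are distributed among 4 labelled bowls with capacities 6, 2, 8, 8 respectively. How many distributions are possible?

Ignoring the caps, the number of non-negative solutions to x_1+…+x_4 = 11 is C(14,3) = 364.
Subtract solutions that violate a single cap (substitute x_i' = x_i − (cap_i+1)): x_1 ≥ 7 gives C(7,3) = 35; x_2 ≥ 3 gives C(11,3) = 165; x_3 ≥ 9 gives C(5,3) = 10; x_4 ≥ 9 gives C(5,3) = 10. Together 220.
Add back pairs where two caps are both exceeded: 4 + 0 + 0 + 0 + 0 + 0 = 4.
By inclusion–exclusion the count is 364 − 220 + 4 = 148.

148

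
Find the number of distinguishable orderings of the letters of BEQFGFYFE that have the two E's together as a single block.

6720

Treat the 2 copies of E as a single block. The multiset to arrange is then {EE, B, F, F, F, G, Q, Y}, 8 items in all.
That gives (8)!/(3!) = 6720 arrangements.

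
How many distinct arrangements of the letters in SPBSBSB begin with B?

Fix B in the first position and arrange the remaining 6 letters.
Those 6 letters have B appearing twice and S appearing 3 times, giving (6)!/(3!·2!) = 60.

60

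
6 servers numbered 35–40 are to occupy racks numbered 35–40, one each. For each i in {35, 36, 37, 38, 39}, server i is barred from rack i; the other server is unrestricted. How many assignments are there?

Let Aᵢ (for 35 ≤ i ≤ 39) be the placements that put server i in its forbidden rack. Any j of these fix j positions, leaving (6−j)! ways to fill the rest, and there are C(5,j) ways to pick which j.
By inclusion–exclusion, the number of valid placements is Σ_{j=0}^{5} (−1)^j C(5,j)·(6−j)!.
Computing: 720 − 600 + 240 − 60 + 10 − 1 = 309.

309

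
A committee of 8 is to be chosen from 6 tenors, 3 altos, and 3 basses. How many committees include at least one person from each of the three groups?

Total 8-person selections from all 12: C(12,8) = 495.
Subtract selections that omit an entire group: no tenors → C(6,8) = 0; no altos → C(9,8) = 9; no basses → C(9,8) = 9.
Add back selections omitting two groups (i.e. drawn from a single group): C(6,8) + C(3,8) + C(3,8) = 0.
By inclusion–exclusion: 495 − 18 + 0 = 477.

477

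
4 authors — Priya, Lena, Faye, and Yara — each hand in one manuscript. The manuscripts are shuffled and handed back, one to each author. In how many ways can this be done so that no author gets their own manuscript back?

This is the derangement count D_4: permutations of 4 items with no fixed point.
By inclusion–exclusion this is Σ_{j=0}^{4} (−1)^j C(4,j)·(4−j)!.
Computing: 24 − 24 + 12 − 4 + 1 = 9.

9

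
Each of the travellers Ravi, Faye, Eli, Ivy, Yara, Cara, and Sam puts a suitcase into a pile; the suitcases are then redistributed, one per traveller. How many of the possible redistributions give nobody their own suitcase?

This is the derangement count D_7: permutations of 7 items with no fixed point.
By inclusion–exclusion this is Σ_{j=0}^{7} (−1)^j C(7,j)·(7−j)!.
Computing: 5040 − 5040 + 2520 − 840 + 210 − 42 + 7 − 1 = 1854.

1854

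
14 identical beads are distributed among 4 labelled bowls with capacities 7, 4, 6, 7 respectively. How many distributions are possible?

Ignoring the caps, the number of non-negative solutions to x_1+…+x_4 = 14 is C(17,3) = 680.
Subtract solutions that violate a single cap (substitute x_i' = x_i − (cap_i+1)): x_1 ≥ 8 gives C(9,3) = 84; x_2 ≥ 5 gives C(12,3) = 220; x_3 ≥ 7 gives C(10,3) = 120; x_4 ≥ 8 gives C(9,3) = 84. Together 508.
Add back pairs where two caps are both exceeded: 4 + 0 + 0 + 10 + 4 + 0 = 18.
By inclusion–exclusion the count is 680 − 508 + 18 = 190.

190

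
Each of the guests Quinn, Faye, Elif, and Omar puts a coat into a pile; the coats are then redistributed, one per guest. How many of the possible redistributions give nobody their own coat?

9

Count assignments avoiding every fixed point. For any j of the 4 guests fixed to their own coat, the other 4−j can be arranged in (4−j)! ways.
By inclusion–exclusion this is Σ_{j=0}^{4} (−1)^j C(4,j)·(4−j)!.
Computing: 24 − 24 + 12 − 4 + 1 = 9.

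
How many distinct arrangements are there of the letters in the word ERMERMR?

Letter multiplicities in ERMERMR: E×2, M×2, R×3.
So there are 7! / (3!·2!·2!) = 210 distinguishable arrangements.

210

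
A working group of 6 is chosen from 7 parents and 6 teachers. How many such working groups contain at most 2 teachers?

658

Split by how many teachers are chosen (0 through 2).
Sum: C(6,0)·C(7,6) + C(6,1)·C(7,5) + C(6,2)·C(7,4) = 7 + 126 + 525 = 658.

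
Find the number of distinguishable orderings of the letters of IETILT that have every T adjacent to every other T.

Treat the 2 copies of T as a single block. The multiset to arrange is then {TT, E, I, I, L}, 5 items in all.
That gives (5)!/(2!) = 60 arrangements.

60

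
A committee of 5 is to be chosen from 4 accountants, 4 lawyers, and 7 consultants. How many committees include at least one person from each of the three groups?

2044

Total 5-person selections from all 15: C(15,5) = 3003.
Selections missing a whole group: no accountants → C(11,5) = 462; no lawyers → C(11,5) = 462; no consultants → C(8,5) = 56.
Add back selections omitting two groups (i.e. drawn from a single group): C(4,5) + C(4,5) + C(7,5) = 21.
By inclusion–exclusion: 3003 − 980 + 21 = 2044.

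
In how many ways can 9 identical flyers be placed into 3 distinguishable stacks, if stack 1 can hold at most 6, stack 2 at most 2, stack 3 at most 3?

By stars and bars, unrestricted non-negative solutions to x_1+…+x_3 = 9 number C(9+2,2) = 55.
Subtract solutions that violate a single cap (substitute x_i' = x_i − (cap_i+1)): x_1 ≥ 7 gives C(4,2) = 6; x_2 ≥ 3 gives C(8,2) = 28; x_3 ≥ 4 gives C(7,2) = 21. Together 55.
Add back pairs where two caps are both exceeded: 0 + 0 + 6 = 6.
By inclusion–exclusion the count is 55 − 55 + 6 = 6.

6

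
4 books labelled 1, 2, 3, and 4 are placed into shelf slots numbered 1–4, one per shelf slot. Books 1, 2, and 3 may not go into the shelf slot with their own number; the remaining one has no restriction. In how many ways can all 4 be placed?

11

Let Aᵢ (for i ∈ {1, 2, 3}) be the placements that put book i in its forbidden shelf slot. Any j of these fix j positions, leaving (4−j)! ways to fill the rest, and there are C(3,j) ways to pick which j.
By inclusion–exclusion, the number of valid placements is Σ_{j=0}^{3} (−1)^j C(3,j)·(4−j)!.
Computing: 24 − 18 + 6 − 1 = 11.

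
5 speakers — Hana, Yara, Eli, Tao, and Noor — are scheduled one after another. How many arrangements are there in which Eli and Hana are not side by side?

72

Of the 5! = 120 arrangements, those with Eli and Hana adjacent number 2 × 4! = 48 (treat the pair as a block with 2 internal orders).
Complementary counting: 120 − 48 = 72.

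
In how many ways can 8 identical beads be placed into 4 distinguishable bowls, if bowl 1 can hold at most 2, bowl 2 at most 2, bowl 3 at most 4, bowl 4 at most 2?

By stars and bars, unrestricted non-negative solutions to x_1+…+x_4 = 8 number C(8+3,3) = 165.
Subtract solutions that violate a single cap (substitute x_i' = x_i − (cap_i+1)): x_1 ≥ 3 gives C(8,3) = 56; x_2 ≥ 3 gives C(8,3) = 56; x_3 ≥ 5 gives C(6,3) = 20; x_4 ≥ 3 gives C(8,3) = 56. Together 188.
Add back pairs where two caps are both exceeded: 10 + 1 + 10 + 1 + 10 + 1 = 33.
By inclusion–exclusion the count is 165 − 188 + 33 = 10.

10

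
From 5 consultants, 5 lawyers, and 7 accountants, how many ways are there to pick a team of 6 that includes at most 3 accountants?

Split by how many accountants are chosen (0 through 3).
Sum: C(7,0)·C(10,6) + C(7,1)·C(10,5) + C(7,2)·C(10,4) + C(7,3)·C(10,3) = 210 + 1764 + 4410 + 4200 = 10584.

10584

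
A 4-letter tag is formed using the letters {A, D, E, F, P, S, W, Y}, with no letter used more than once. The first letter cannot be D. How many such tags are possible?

1470

The first letter has 8−1 = 7 choices (anything except D).
The remaining 3 letters are filled from the other 7 symbols without repetition: 7 × 6 × 5 = 210.
Total: 7 × 210 = 1470.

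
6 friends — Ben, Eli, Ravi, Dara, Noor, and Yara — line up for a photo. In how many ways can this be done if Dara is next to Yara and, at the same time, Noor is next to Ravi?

Treat {Dara,Yara} as one block (2 orders) and {Noor,Ravi} as another (2 orders).
That leaves 4 units to arrange: 2 × 2 × 4! = 4 × 24 = 96.

96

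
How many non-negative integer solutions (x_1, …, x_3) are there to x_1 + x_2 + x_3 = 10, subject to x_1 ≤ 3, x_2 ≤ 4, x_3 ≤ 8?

Without the upper bounds there are C(12,2) = 66 ways to split 10 among 3 variables.
Subtract solutions that violate a single cap (substitute x_i' = x_i − (cap_i+1)): x_1 ≥ 4 gives C(8,2) = 28; x_2 ≥ 5 gives C(7,2) = 21; x_3 ≥ 9 gives C(3,2) = 3. Together 52.
Add back pairs where two caps are both exceeded: 3 + 0 + 0 = 3.
By inclusion–exclusion the count is 66 − 52 + 3 = 17.

17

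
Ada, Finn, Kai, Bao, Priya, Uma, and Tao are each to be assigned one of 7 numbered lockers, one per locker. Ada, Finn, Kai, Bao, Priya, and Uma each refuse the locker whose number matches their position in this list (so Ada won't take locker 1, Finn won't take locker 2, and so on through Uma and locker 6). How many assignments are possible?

2119

Let Aᵢ (for 1 ≤ i ≤ 6) be the placements that put person i in their forbidden locker. Any j of these fix j positions, leaving (7−j)! ways to fill the rest, and there are C(6,j) ways to pick which j.
By inclusion–exclusion, the number of valid placements is Σ_{j=0}^{6} (−1)^j C(6,j)·(7−j)!.
Computing: 5040 − 4320 + 1800 − 480 + 90 − 12 + 1 = 2119.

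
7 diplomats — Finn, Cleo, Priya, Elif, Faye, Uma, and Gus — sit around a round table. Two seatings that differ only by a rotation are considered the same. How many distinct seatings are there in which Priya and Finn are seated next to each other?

Glue Priya and Finn into a block (2 internal orders). Seating 6 units around a circle gives (5)! arrangements.
So 2 × (5)! = 2 × 120 = 240.

240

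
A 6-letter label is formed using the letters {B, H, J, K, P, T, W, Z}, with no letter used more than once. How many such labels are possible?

20160

Choose and order 6 of the 8 symbols: the first letter has 8 options, the next 7, and so on down to 3.
8 × 7 × 6 × 5 × 4 × 3 = 20160.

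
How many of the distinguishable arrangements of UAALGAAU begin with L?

Fix L in the first position and arrange the remaining 7 letters.
Those 7 letters have A appearing 4 times and U appearing twice, giving (7)!/(4!·2!) = 105.

105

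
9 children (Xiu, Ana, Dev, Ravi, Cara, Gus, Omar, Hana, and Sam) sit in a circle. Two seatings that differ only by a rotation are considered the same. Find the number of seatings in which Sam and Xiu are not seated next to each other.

Without the restriction there are (8)! = 40320 seatings.
Seatings with Sam beside Xiu: treat them as a block with 2 internal orders, giving 2 × (7)! = 10080.
Subtracting, 40320 − 10080 = 30240.

30240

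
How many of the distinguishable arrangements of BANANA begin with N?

20

Fix N in the first position and arrange the remaining 5 letters.
Those 5 letters have A appearing 3 times, giving (5)!/(3!) = 20.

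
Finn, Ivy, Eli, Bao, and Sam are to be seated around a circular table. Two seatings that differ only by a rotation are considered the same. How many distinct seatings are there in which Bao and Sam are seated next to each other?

Glue Bao and Sam into a block (2 internal orders). Seating 4 units around a circle gives (3)! arrangements.
So 2 × (3)! = 2 × 6 = 12.

12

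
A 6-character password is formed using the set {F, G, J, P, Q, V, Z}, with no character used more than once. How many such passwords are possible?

This is a permutation of 6 out of 7: P(7,6) = 7!/1!.
7 × 6 × 5 × 4 × 3 × 2 = 5040.

5040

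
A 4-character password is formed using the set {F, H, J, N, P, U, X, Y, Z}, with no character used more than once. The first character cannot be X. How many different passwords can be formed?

2688

The first character has 9−1 = 8 choices (anything except X).
The remaining 3 characters are filled from the other 8 symbols without repetition: 8 × 7 × 6 = 336.
Total: 8 × 336 = 2688.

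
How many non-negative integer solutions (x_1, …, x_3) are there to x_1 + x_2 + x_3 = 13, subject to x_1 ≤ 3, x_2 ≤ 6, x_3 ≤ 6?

By stars and bars, unrestricted non-negative solutions to x_1+…+x_3 = 13 number C(13+2,2) = 105.
Subtract solutions that violate a single cap (substitute x_i' = x_i − (cap_i+1)): x_1 ≥ 4 gives C(11,2) = 55; x_2 ≥ 7 gives C(8,2) = 28; x_3 ≥ 7 gives C(8,2) = 28. Together 111.
Add back pairs where two caps are both exceeded: 6 + 6 + 0 = 12.
By inclusion–exclusion the count is 105 − 111 + 12 = 6.

6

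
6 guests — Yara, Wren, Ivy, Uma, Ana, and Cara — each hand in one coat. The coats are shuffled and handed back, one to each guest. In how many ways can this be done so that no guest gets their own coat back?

Count assignments avoiding every fixed point. For any j of the 6 guests fixed to their own coat, the other 6−j can be arranged in (6−j)! ways.
By inclusion–exclusion this is Σ_{j=0}^{6} (−1)^j C(6,j)·(6−j)!.
Computing: 720 − 720 + 360 − 120 + 30 − 6 + 1 = 265.

265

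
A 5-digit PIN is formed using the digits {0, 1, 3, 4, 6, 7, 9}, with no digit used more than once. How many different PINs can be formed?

Choose and order 5 of the 7 symbols: the first digit has 7 options, the next 6, and so on down to 3.
That product is 7 × 6 × 5 × 4 × 3 = 2520.

2520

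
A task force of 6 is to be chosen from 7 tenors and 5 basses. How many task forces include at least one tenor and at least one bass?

917

Unrestricted: C(12,6) = 924 ways to pick any 6 of the 12.
Selections missing a whole group: no tenors → C(5,6) = 0; no basses → C(7,6) = 7.
Both groups omitted at once is impossible, so 924 − 7 = 917.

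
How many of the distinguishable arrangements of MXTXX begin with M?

Fix M in the first position and arrange the remaining 4 letters.
Those 4 letters have X appearing 3 times, giving (4)!/(3!) = 4.

4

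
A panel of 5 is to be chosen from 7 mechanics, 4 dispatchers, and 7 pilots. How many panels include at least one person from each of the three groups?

Unrestricted: C(18,5) = 8568 ways to pick any 5 of the 18.
Subtract selections that omit an entire group: no mechanics → C(11,5) = 462; no dispatchers → C(14,5) = 2002; no pilots → C(11,5) = 462.
Add back selections omitting two groups (i.e. drawn from a single group): C(7,5) + C(4,5) + C(7,5) = 42.
By inclusion–exclusion: 8568 − 2926 + 42 = 5684.

5684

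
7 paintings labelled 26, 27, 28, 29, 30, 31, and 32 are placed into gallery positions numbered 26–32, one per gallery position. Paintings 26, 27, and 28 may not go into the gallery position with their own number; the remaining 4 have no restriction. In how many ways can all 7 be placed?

Let Aᵢ (for i ∈ {26, 27, 28}) be the placements that put painting i in its forbidden gallery position. Any j of these fix j positions, leaving (7−j)! ways to fill the rest, and there are C(3,j) ways to pick which j.
By inclusion–exclusion, the number of valid placements is Σ_{j=0}^{3} (−1)^j C(3,j)·(7−j)!.
Computing: 5040 − 2160 + 360 − 24 = 3216.

3216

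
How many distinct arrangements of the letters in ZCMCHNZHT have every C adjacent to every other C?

Treat the 2 copies of C as a single block. The multiset to arrange is then {CC, H, H, M, N, T, Z, Z}, 8 items in all.
That gives (8)!/(2!·2!) = 10080 arrangements.

10080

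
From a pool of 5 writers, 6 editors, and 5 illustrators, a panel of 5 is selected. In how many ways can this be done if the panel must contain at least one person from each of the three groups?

Unrestricted: C(16,5) = 4368 ways to pick any 5 of the 16.
Selections missing a whole group: no writers → C(11,5) = 462; no editors → C(10,5) = 252; no illustrators → C(11,5) = 462.
Add back selections omitting two groups (i.e. drawn from a single group): C(5,5) + C(6,5) + C(5,5) = 8.
By inclusion–exclusion: 4368 − 1176 + 8 = 3200.

3200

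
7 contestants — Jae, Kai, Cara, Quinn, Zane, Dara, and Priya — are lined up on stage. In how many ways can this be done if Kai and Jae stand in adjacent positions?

Place the 5 others and the Kai-Jae pair as 6 objects in a line; the pair has 2 internal arrangements.
That gives 2 × 6! = 2 × 720 = 1440.

1440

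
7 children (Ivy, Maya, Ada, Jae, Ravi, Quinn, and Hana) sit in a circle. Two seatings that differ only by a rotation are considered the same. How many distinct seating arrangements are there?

720

Fix one person's seat to break rotational symmetry; the remaining 6 people can be arranged in (6)! = 720 ways.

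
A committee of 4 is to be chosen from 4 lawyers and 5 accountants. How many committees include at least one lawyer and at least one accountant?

120

Total 4-person selections from all 9: C(9,4) = 126.
Subtract selections that omit an entire group: no lawyers → C(5,4) = 5; no accountants → C(4,4) = 1.
Both groups omitted at once is impossible, so 126 − 6 = 120.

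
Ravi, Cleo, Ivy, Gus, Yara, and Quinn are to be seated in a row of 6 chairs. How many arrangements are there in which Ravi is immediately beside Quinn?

Treat {Ravi, Quinn} as a single unit. There are 5 units to order, and the pair itself can be ordered 2 ways.
So the count is 2·(5)! = 240.

240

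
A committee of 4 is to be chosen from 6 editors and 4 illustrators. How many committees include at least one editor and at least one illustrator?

With no constraint there are C(10,4) = 210 possible selections.
Subtract selections that omit an entire group: no editors → C(4,4) = 1; no illustrators → C(6,4) = 15.
Both groups omitted at once is impossible, so 210 − 16 = 194.

194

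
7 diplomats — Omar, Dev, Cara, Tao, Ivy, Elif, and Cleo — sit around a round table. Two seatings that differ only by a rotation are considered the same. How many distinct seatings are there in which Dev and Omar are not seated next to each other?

480

All circular seatings of 7 people number (6)! = 720.
Those with Dev next to Omar: fuse the pair into one unit and seat 6 units around a circle — 2·(5)! = 240.
Subtracting, 720 − 240 = 480.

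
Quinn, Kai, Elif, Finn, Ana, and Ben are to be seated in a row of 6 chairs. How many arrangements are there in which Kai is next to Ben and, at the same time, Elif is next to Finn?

Treat {Kai,Ben} as one block (2 orders) and {Elif,Finn} as another (2 orders).
That leaves 4 units to arrange: 2 × 2 × 4! = 4 × 24 = 96.

96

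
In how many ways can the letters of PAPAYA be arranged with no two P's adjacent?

Total arrangements of PAPAYA: 6!/(3!·2!) = 60.
Arrangements with the P's together: treat PP as one letter, giving (5)!/(3!) = 20.
Hence 60 − 20 = 40.

40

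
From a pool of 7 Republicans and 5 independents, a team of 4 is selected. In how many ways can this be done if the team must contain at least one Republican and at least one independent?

With no constraint there are C(12,4) = 495 possible selections.
Subtract selections that omit an entire group: no Republicans → C(5,4) = 5; no independents → C(7,4) = 35.
Both groups omitted at once is impossible, so 495 − 40 = 455.

455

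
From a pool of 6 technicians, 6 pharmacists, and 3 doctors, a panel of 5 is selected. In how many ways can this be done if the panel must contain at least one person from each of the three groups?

1971

Unrestricted: C(15,5) = 3003 ways to pick any 5 of the 15.
Selections missing a whole group: no technicians → C(9,5) = 126; no pharmacists → C(9,5) = 126; no doctors → C(12,5) = 792.
Add back selections omitting two groups (i.e. drawn from a single group): C(6,5) + C(6,5) + C(3,5) = 12.
By inclusion–exclusion: 3003 − 1044 + 12 = 1971.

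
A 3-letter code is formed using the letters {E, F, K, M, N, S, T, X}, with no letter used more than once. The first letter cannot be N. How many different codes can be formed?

The first letter has 8−1 = 7 choices (anything except N).
The remaining 2 letters are filled from the other 7 symbols without repetition: 7 × 6 = 42.
Total: 7 × 42 = 294.

294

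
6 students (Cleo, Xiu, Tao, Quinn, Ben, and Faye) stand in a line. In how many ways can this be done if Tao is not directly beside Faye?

There are 6! = 720 arrangements in all. If Tao and Faye are adjacent, merging them into one block gives 2·(5)! = 240 arrangements.
So 720 − 240 = 480 arrangements keep them apart.

480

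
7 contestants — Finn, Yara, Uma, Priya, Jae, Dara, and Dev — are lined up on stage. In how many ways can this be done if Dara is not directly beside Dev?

There are 7! = 5040 arrangements in all. If Dara and Dev are adjacent, merging them into one block gives 2·(6)! = 1440 arrangements.
So 5040 − 1440 = 3600 arrangements keep them apart.

3600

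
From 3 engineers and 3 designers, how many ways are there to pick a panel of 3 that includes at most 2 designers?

19

Split by how many designers are chosen (0 through 2).
Sum: C(3,0)·C(3,3) + C(3,1)·C(3,2) + C(3,2)·C(3,1) = 1 + 9 + 9 = 19.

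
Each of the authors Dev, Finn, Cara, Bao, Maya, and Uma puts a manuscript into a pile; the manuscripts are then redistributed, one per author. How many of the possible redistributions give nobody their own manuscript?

265

Count assignments avoiding every fixed point. For any j of the 6 authors fixed to their own manuscript, the other 6−j can be arranged in (6−j)! ways.
By inclusion–exclusion this is Σ_{j=0}^{6} (−1)^j C(6,j)·(6−j)!.
Computing: 720 − 720 + 360 − 120 + 30 − 6 + 1 = 265.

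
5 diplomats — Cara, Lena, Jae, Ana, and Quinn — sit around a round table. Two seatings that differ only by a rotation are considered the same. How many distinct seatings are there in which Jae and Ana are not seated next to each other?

12

Without the restriction there are (4)! = 24 seatings.
Seatings with Jae beside Ana: treat them as a block with 2 internal orders, giving 2 × (3)! = 12.
Subtracting, 24 − 12 = 12.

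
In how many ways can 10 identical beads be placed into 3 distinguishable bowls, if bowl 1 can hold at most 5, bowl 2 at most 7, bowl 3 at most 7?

39

By stars and bars, unrestricted non-negative solutions to x_1+…+x_3 = 10 number C(10+2,2) = 66.
Subtract solutions that violate a single cap (substitute x_i' = x_i − (cap_i+1)): x_1 ≥ 6 gives C(6,2) = 15; x_2 ≥ 8 gives C(4,2) = 6; x_3 ≥ 8 gives C(4,2) = 6. Together 27.
No two caps can be exceeded simultaneously, so the pair terms are all 0.
By inclusion–exclusion the count is 66 − 27 + 0 = 39.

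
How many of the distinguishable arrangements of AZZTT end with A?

6

Fix A in the last position and arrange the remaining 4 letters.
Those 4 letters have T appearing twice and Z appearing twice, giving (4)!/(2!·2!) = 6.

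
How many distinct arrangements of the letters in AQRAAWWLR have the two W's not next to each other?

There are 9!/(3!·2!·2!) = 15120 arrangements of AQRAAWWLR in total.
If the two W's are adjacent, glue them into one block, leaving 8 items to arrange: (8)!/(3!·2!) = 3360 ways.
Hence 15120 − 3360 = 11760.

11760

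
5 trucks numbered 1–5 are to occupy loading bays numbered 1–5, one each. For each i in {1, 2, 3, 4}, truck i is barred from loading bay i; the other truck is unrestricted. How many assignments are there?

Let Aᵢ (for 1 ≤ i ≤ 4) be the placements that put truck i in its forbidden loading bay. Any j of these fix j positions, leaving (5−j)! ways to fill the rest, and there are C(4,j) ways to pick which j.
By inclusion–exclusion, the number of valid placements is Σ_{j=0}^{4} (−1)^j C(4,j)·(5−j)!.
Computing: 120 − 96 + 36 − 8 + 1 = 53.

53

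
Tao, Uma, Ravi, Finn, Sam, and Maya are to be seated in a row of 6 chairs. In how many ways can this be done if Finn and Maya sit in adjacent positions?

240

Glue Finn and Maya into one block (2 internal orders), leaving 5 units to arrange in a row.
So the count is 2·(5)! = 240.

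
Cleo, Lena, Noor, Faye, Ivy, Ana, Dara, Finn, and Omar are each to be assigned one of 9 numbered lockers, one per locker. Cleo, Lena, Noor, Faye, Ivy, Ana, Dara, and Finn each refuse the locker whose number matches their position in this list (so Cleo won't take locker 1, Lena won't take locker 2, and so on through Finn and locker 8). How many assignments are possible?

Let Aᵢ (for 1 ≤ i ≤ 8) be the placements that put person i in their forbidden locker. Any j of these fix j positions, leaving (9−j)! ways to fill the rest, and there are C(8,j) ways to pick which j.
By inclusion–exclusion, the number of valid placements is Σ_{j=0}^{8} (−1)^j C(8,j)·(9−j)!.
Computing: 362880 − 322560 + 141120 − 40320 + 8400 − 1344 + 168 − 16 + 1 = 148329.

148329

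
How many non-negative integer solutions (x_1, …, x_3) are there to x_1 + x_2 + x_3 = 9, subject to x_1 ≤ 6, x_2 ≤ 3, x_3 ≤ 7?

Ignoring the caps, the number of non-negative solutions to x_1+…+x_3 = 9 is C(11,2) = 55.
Subtract solutions that violate a single cap (substitute x_i' = x_i − (cap_i+1)): x_1 ≥ 7 gives C(4,2) = 6; x_2 ≥ 4 gives C(7,2) = 21; x_3 ≥ 8 gives C(3,2) = 3. Together 30.
No two caps can be exceeded simultaneously, so the pair terms are all 0.
By inclusion–exclusion the count is 55 − 30 + 0 = 25.

25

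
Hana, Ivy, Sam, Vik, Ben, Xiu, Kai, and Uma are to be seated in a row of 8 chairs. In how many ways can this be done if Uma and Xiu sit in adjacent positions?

Treat {Uma, Xiu} as a single unit. There are 7 units to order, and the pair itself can be ordered 2 ways.
That gives 2 × 7! = 2 × 5040 = 10080.

10080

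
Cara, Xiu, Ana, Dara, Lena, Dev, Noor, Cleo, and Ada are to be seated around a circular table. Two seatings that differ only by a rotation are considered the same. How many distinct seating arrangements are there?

Around a circle, 9 distinct people have 9!/9 = (8)! = 40320 rotationally distinct seatings.

40320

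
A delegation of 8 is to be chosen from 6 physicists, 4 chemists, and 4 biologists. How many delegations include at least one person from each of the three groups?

With no constraint there are C(14,8) = 3003 possible selections.
Selections missing a whole group: no physicists → C(8,8) = 1; no chemists → C(10,8) = 45; no biologists → C(10,8) = 45.
Add back selections omitting two groups (i.e. drawn from a single group): C(6,8) + C(4,8) + C(4,8) = 0.
By inclusion–exclusion: 3003 − 91 + 0 = 2912.

2912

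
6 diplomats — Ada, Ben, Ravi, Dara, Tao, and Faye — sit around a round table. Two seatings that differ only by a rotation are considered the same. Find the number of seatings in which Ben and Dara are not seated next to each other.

Without the restriction there are (5)! = 120 seatings.
Those with Ben next to Dara: fuse the pair into one unit and seat 5 units around a circle — 2·(4)! = 48.
Subtracting, 120 − 48 = 72.

72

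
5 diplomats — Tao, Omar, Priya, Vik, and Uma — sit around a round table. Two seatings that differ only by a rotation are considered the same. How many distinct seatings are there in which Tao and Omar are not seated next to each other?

12

Without the restriction there are (4)! = 24 seatings.
Seatings with Tao beside Omar: treat them as a block with 2 internal orders, giving 2 × (3)! = 12.
Subtracting, 24 − 12 = 12.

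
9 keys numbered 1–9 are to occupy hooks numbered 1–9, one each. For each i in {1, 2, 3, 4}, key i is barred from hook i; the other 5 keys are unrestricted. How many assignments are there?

Let Aᵢ (for 1 ≤ i ≤ 4) be the placements that put key i in its forbidden hook. Any j of these fix j positions, leaving (9−j)! ways to fill the rest, and there are C(4,j) ways to pick which j.
By inclusion–exclusion, the number of valid placements is Σ_{j=0}^{4} (−1)^j C(4,j)·(9−j)!.
Computing: 362880 − 161280 + 30240 − 2880 + 120 = 229080.

229080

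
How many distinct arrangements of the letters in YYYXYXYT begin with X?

42

With the first slot taken by X, it remains to arrange the other 7 letters (YYYYXYT).
Those 7 letters have Y appearing 5 times, giving (7)!/(5!) = 42.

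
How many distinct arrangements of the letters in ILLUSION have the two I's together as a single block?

Treat the 2 copies of I as a single block. The multiset to arrange is then {II, L, L, N, O, S, U}, 7 items in all.
That gives (7)!/(2!) = 2520 arrangements.

2520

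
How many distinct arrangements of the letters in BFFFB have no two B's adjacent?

Total arrangements of BFFFB: 5!/(3!·2!) = 10.
Arrangements with the B's together: treat BB as one letter, giving (4)!/(3!) = 4.
Subtracting, 10 − 4 = 6 arrangements keep the B's apart.

6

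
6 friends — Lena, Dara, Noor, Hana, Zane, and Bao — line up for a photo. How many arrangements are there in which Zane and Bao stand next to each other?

240

Glue Zane and Bao into one block (2 internal orders), leaving 5 units to arrange in a row.
That gives 2 × 5! = 2 × 120 = 240.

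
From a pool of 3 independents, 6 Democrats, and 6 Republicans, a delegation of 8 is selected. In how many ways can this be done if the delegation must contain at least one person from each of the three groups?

Unrestricted: C(15,8) = 6435 ways to pick any 8 of the 15.
Subtract selections that omit an entire group: no independents → C(12,8) = 495; no Democrats → C(9,8) = 9; no Republicans → C(9,8) = 9.
Add back selections omitting two groups (i.e. drawn from a single group): C(3,8) + C(6,8) + C(6,8) = 0.
By inclusion–exclusion: 6435 − 513 + 0 = 5922.

5922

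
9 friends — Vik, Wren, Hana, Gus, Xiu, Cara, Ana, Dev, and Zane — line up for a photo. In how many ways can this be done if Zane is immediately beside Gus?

Place the 7 others and the Zane-Gus pair as 8 objects in a line; the pair has 2 internal arrangements.
That gives 2 × 8! = 2 × 40320 = 80640.

80640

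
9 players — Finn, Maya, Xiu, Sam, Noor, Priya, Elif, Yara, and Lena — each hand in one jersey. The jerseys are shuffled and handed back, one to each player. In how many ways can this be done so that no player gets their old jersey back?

Let Aᵢ be the assignments in which player i gets their old jersey. We want the size of the complement of A₁∪…∪A_9.
By inclusion–exclusion this is Σ_{j=0}^{9} (−1)^j C(9,j)·(9−j)!.
Computing: 362880 − 362880 + 181440 − 60480 + 15120 − 3024 + 504 − 72 + 9 − 1 = 133496.

133496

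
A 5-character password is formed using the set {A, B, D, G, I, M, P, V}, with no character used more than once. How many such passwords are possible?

This is a permutation of 5 out of 8: P(8,5) = 8!/3!.
That product is 8 × 7 × 6 × 5 × 4 = 6720.

6720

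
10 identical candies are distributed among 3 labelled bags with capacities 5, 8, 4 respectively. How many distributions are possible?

27

By stars and bars, unrestricted non-negative solutions to x_1+…+x_3 = 10 number C(10+2,2) = 66.
Subtract solutions that violate a single cap (substitute x_i' = x_i − (cap_i+1)): x_1 ≥ 6 gives C(6,2) = 15; x_2 ≥ 9 gives C(3,2) = 3; x_3 ≥ 5 gives C(7,2) = 21. Together 39.
No two caps can be exceeded simultaneously, so the pair terms are all 0.
By inclusion–exclusion the count is 66 − 39 + 0 = 27.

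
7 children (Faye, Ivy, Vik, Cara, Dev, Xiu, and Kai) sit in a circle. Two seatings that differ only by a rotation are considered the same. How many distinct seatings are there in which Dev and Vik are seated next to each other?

240

Treat {Dev, Vik} as one unit (2 internal orders) and seat the resulting 6 units around the table: (5)! circular arrangements.
So 2 × (5)! = 2 × 120 = 240.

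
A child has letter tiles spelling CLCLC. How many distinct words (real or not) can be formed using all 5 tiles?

10

The 5 letters of CLCLC have repeats: C appearing 3 times and L appearing twice.
Dividing 5! = 120 by 3!·2! = 12 for the repeated letters gives 10.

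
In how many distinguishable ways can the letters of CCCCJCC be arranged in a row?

Letter multiplicities in CCCCJCC: C×6, J×1.
So there are 7! / (6!) = 7 distinguishable arrangements.

7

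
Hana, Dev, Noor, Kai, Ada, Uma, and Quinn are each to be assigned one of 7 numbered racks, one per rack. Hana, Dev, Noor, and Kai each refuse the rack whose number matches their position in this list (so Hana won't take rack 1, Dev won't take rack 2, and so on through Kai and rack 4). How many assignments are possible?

Let Aᵢ (for 1 ≤ i ≤ 4) be the placements that put person i in their forbidden rack. Any j of these fix j positions, leaving (7−j)! ways to fill the rest, and there are C(4,j) ways to pick which j.
By inclusion–exclusion, the number of valid placements is Σ_{j=0}^{4} (−1)^j C(4,j)·(7−j)!.
Computing: 5040 − 2880 + 720 − 96 + 6 = 2790.

2790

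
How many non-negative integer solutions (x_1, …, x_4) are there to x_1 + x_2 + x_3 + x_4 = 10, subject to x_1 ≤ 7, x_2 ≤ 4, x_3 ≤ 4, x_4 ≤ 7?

155

Without the upper bounds there are C(13,3) = 286 ways to split 10 among 4 variables.
Subtract solutions that violate a single cap (substitute x_i' = x_i − (cap_i+1)): x_1 ≥ 8 gives C(5,3) = 10; x_2 ≥ 5 gives C(8,3) = 56; x_3 ≥ 5 gives C(8,3) = 56; x_4 ≥ 8 gives C(5,3) = 10. Together 132.
Add back pairs where two caps are both exceeded: 0 + 0 + 0 + 1 + 0 + 0 = 1.
By inclusion–exclusion the count is 286 − 132 + 1 = 155.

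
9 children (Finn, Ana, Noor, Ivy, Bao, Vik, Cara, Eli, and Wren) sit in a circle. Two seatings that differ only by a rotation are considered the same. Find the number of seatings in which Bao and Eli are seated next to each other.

Treat {Bao, Eli} as one unit (2 internal orders) and seat the resulting 8 units around the table: (7)! circular arrangements.
So 2 × (7)! = 2 × 5040 = 10080.

10080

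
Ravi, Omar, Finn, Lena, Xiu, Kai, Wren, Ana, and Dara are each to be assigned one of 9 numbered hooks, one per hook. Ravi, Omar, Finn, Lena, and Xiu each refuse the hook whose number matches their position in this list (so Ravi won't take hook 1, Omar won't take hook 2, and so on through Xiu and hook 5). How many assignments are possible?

205056

Let Aᵢ (for 1 ≤ i ≤ 5) be the placements that put person i in their forbidden hook. Any j of these fix j positions, leaving (9−j)! ways to fill the rest, and there are C(5,j) ways to pick which j.
By inclusion–exclusion, the number of valid placements is Σ_{j=0}^{5} (−1)^j C(5,j)·(9−j)!.
Computing: 362880 − 201600 + 50400 − 7200 + 600 − 24 = 205056.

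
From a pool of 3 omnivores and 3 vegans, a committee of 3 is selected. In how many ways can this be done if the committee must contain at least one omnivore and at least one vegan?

Unrestricted: C(6,3) = 20 ways to pick any 3 of the 6.
Selections missing a whole group: no omnivores → C(3,3) = 1; no vegans → C(3,3) = 1.
Both groups omitted at once is impossible, so 20 − 2 = 18.

18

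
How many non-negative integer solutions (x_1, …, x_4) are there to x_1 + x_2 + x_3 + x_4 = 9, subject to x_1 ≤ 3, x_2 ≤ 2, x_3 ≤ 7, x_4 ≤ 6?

76

Without the upper bounds there are C(12,3) = 220 ways to split 9 among 4 variables.
Subtract solutions that violate a single cap (substitute x_i' = x_i − (cap_i+1)): x_1 ≥ 4 gives C(8,3) = 56; x_2 ≥ 3 gives C(9,3) = 84; x_3 ≥ 8 gives C(4,3) = 4; x_4 ≥ 7 gives C(5,3) = 10. Together 154.
Add back pairs where two caps are both exceeded: 10 + 0 + 0 + 0 + 0 + 0 = 10.
By inclusion–exclusion the count is 220 − 154 + 10 = 76.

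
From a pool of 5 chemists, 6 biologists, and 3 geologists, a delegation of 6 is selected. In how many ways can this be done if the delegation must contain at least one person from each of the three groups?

2430

Unrestricted: C(14,6) = 3003 ways to pick any 6 of the 14.
Subtract selections that omit an entire group: no chemists → C(9,6) = 84; no biologists → C(8,6) = 28; no geologists → C(11,6) = 462.
Add back selections omitting two groups (i.e. drawn from a single group): C(5,6) + C(6,6) + C(3,6) = 1.
By inclusion–exclusion: 3003 − 574 + 1 = 2430.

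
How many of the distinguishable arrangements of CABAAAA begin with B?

6

Fix B in the first position and arrange the remaining 6 letters.
Those 6 letters have A appearing 5 times, giving (6)!/(5!) = 6.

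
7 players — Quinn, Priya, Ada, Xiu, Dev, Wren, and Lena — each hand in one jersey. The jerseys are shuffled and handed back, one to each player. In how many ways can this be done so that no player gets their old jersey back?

1854

This is the derangement count D_7: permutations of 7 items with no fixed point.
By inclusion–exclusion this is Σ_{j=0}^{7} (−1)^j C(7,j)·(7−j)!.
Computing: 5040 − 5040 + 2520 − 840 + 210 − 42 + 7 − 1 = 1854.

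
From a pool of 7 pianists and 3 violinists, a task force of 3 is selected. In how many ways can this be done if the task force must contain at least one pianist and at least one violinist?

84

With no constraint there are C(10,3) = 120 possible selections.
Selections missing a whole group: no pianists → C(3,3) = 1; no violinists → C(7,3) = 35.
Both groups omitted at once is impossible, so 120 − 36 = 84.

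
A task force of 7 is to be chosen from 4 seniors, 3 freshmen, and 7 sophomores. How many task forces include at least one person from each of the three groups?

Unrestricted: C(14,7) = 3432 ways to pick any 7 of the 14.
Subtract selections that omit an entire group: no seniors → C(10,7) = 120; no freshmen → C(11,7) = 330; no sophomores → C(7,7) = 1.
Add back selections omitting two groups (i.e. drawn from a single group): C(4,7) + C(3,7) + C(7,7) = 1.
By inclusion–exclusion: 3432 − 451 + 1 = 2982.

2982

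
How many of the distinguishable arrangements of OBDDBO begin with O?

With the first slot taken by O, it remains to arrange the other 5 letters (BDDBO).
Those 5 letters have B appearing twice and D appearing twice, giving (5)!/(2!·2!) = 30.

30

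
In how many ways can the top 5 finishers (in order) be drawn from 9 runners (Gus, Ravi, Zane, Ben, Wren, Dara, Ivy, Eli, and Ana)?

There are 9 choices for 1st place, 8 for 2nd, and so on down to 5 for position 5.
That gives 9 × 8 × 7 × 6 × 5 = 15120.

15120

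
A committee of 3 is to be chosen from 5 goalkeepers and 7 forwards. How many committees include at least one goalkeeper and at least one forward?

With no constraint there are C(12,3) = 220 possible selections.
Selections missing a whole group: no goalkeepers → C(7,3) = 35; no forwards → C(5,3) = 10.
Both groups omitted at once is impossible, so 220 − 45 = 175.

175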